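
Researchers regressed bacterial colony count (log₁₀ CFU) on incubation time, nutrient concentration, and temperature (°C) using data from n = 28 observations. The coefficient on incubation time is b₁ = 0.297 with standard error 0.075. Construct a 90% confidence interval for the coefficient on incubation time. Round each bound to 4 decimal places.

(0.1687, 0.4253)

df = n − k − 1 = 28 − 3 − 1 = 24.
t* = t_{0.05, 24} = 1.710882.
Margin = t* × SE = 1.710882 × 0.075 = 0.128316.
CI: 0.297 ± 0.128316 → (0.1687, 0.4253).
With 90% confidence, each one-unit increase in incubation time is associated with a change of between 0.1687 and 0.4253 log₁₀ CFU in bacterial colony count, holding the other predictors fixed.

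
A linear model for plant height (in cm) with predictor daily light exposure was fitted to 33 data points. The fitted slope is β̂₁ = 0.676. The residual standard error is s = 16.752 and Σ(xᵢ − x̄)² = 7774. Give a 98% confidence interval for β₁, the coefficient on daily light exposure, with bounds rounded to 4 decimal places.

SE(β̂₁) = s/√Sₓₓ = 16.752/√7774 = 0.189996.
df = n − 2 = 31.
t* = t_{0.01, 31} = 2.452824.
Margin = t* × SE = 2.452824 × 0.189996 = 0.466027.
CI: 0.676 ± 0.466027 → (0.2100, 1.1420).
With 98% confidence, each one-unit increase in daily light exposure is associated with a change of between 0.2100 and 1.1420 cm in plant height.

(0.2100, 1.1420)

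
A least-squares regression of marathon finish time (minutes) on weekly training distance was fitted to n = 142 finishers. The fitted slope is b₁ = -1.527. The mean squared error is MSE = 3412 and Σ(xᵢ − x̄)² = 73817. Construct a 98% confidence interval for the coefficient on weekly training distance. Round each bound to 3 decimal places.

(-2.033, -1.021)

SE(b₁) = √(MSE/Sₓₓ) = √(3412/73817) = 0.214994.
df = n − 2 = 140.
t* = t_{0.01, 140} = 2.353278.
Margin = t* × SE = 2.353278 × 0.214994 = 0.50594.
CI: -1.527 ± 0.50594 → (-2.033, -1.021).
With 98% confidence, each one-unit increase in weekly training distance is associated with a change of between -2.033 and -1.021 minutes in marathon finish time.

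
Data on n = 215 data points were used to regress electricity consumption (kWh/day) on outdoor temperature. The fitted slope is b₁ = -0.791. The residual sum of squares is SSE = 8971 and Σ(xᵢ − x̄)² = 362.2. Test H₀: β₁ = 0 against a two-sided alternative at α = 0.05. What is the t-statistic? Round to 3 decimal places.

MSE = SSE/(n − 2) = 8971/213 = 42.1174.
SE(b₁) = √(MSE/Sₓₓ) = √(42.1174/362.2) = 0.341002.
t = -0.791 / 0.341002 = -2.320.
df = n − 2 = 213.
Two-sided p ≈ 0.0213, which is < 0.05, so reject H₀.
There is evidence that outdoor temperature is associated with electricity consumption.

t = -2.320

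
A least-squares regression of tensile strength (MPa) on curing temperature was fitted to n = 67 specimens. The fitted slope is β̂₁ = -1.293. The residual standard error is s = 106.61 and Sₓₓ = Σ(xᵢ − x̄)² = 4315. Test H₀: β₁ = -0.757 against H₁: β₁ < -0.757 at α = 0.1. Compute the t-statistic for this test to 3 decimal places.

SE(β̂₁) = s/√Sₓₓ = 106.61/√4315 = 1.62296.
t = (-1.293 − (-0.757)) / 1.62296 = -0.330.
df = n − 2 = 65.
One-sided p ≈ 0.3711, which is ≥ 0.1, so fail to reject H₀.
The data do not give significant evidence that the true slope on curing temperature is below -0.757 MPa per unit.

t = -0.330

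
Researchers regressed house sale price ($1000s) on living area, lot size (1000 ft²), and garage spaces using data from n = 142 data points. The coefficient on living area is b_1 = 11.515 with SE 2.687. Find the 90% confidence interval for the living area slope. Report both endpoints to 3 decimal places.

(7.065, 15.965)

df = n − k − 1 = 142 − 3 − 1 = 138.
t* = t_{0.05, 138} = 1.65597.
Margin = t* × SE = 1.65597 × 2.687 = 4.44959.
CI: 11.515 ± 4.44959 → (7.065, 15.965).
With 90% confidence, each one-unit increase in living area is associated with a change of between 7.065 and 15.965 $1000s in house sale price, holding the other predictors fixed.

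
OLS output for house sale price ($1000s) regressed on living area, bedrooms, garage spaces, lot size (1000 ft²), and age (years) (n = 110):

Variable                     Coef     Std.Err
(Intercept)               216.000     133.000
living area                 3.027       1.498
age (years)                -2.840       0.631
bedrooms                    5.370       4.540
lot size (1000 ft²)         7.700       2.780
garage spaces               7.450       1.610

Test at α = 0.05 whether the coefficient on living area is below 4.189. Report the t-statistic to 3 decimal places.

Read off: b = 3.027, SE = 1.498 for living area.
H₀: β₁ = 4.189 vs H₁: β₁ < 4.189.
t = (3.027 − 4.189) / 1.498 = -0.776.
df = n − k − 1 = 110 − 5 − 1 = 104.
One-sided p ≈ 0.2198, which is ≥ 0.05, so fail to reject H₀.
The data do not give significant evidence that the true slope on living area is below 4.189 $1000s per unit, holding the other predictors fixed.

t = -0.776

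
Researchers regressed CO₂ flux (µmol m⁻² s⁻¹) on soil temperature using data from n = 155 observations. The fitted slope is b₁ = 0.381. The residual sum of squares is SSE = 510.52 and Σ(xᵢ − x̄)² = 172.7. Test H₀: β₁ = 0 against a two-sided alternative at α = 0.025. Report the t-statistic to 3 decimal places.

MSE = SSE/(n − 2) = 510.52/153 = 3.33673.
SE(b₁) = √(MSE/Sₓₓ) = √(3.33673/172.7) = 0.139.
t = 0.381 / 0.139 = 2.741.
df = n − 2 = 153.
Two-sided p ≈ 0.0069, which is < 0.025, so reject H₀.
There is evidence that soil temperature is associated with CO₂ flux.

t = 2.741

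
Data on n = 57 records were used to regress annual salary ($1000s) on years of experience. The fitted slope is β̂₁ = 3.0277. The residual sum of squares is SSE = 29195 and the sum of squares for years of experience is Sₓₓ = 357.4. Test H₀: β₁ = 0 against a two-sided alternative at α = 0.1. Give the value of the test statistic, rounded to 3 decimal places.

t = 2.484

MSE = SSE/(n − 2) = 29195/55 = 530.818.
SE(β̂₁) = √(MSE/Sₓₓ) = √(530.818/357.4) = 1.2187.
t = 3.0277 / 1.2187 = 2.484.
df = n − 2 = 55.
Two-sided p ≈ 0.0161, which is < 0.1, so reject H₀.
There is evidence that years of experience is associated with annual salary.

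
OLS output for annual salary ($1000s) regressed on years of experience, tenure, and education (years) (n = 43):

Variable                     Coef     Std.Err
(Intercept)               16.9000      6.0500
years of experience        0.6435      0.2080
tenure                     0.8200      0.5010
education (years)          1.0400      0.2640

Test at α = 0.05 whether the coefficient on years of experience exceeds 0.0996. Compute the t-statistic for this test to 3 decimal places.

Read off: b = 0.6435, SE = 0.2080 for years of experience.
H₀: β₁ = 0.0996 vs H₁: β₁ > 0.0996.
t = (0.6435 − 0.0996) / 0.2080 = 2.615.
df = n − k − 1 = 43 − 3 − 1 = 39.
One-sided p ≈ 0.0063, which is < 0.05, so reject H₀.
There is evidence that the true slope on years of experience exceeds 0.0996 $1000s per unit, holding the other predictors fixed.

t = 2.615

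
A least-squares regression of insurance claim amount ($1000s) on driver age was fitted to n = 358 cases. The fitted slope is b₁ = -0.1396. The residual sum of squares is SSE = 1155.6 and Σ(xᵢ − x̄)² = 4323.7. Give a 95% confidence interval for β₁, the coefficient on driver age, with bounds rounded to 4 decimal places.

(-0.1935, -0.0857)

MSE = SSE/(n − 2) = 1155.6/356 = 3.24607.
SE(b₁) = √(MSE/Sₓₓ) = √(3.24607/4323.7) = 0.0274.
df = n − 2 = 356.
t* = t_{0.025, 356} = 1.96665.
Margin = t* × SE = 1.96665 × 0.0274 = 0.053886.
CI: -0.1396 ± 0.053886 → (-0.1935, -0.0857).
With 95% confidence, each one-unit increase in driver age is associated with a change of between -0.1935 and -0.0857 $1000s in insurance claim amount.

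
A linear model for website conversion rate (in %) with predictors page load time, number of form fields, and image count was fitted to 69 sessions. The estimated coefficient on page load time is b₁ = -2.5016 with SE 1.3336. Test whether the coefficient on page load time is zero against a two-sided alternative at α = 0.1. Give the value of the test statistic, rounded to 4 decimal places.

H₀: β₁ = 0 vs H₁: β₁ ≠ 0.
t = (b₁ − β₁⁰)/SE = -2.5016 / 1.3336 = -1.8758.
df = n − k − 1 = 69 − 3 − 1 = 65.
Two-sided p ≈ 0.0652, which is < 0.1, so reject H₀.
There is evidence that page load time is associated with website conversion rate, holding the other predictors fixed.

t = -1.8758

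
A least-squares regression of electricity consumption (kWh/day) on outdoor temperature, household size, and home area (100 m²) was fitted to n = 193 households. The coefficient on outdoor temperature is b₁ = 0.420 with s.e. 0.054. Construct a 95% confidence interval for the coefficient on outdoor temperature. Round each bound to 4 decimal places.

(0.3135, 0.5265)

df = n − k − 1 = 193 − 3 − 1 = 189.
t* = t_{0.025, 189} = 1.972595.
Margin = t* × SE = 1.972595 × 0.054 = 0.106520.
CI: 0.420 ± 0.106520 → (0.3135, 0.5265).
With 95% confidence, each one-unit increase in outdoor temperature is associated with a change of between 0.3135 and 0.5265 kWh/day in electricity consumption, holding the other predictors fixed.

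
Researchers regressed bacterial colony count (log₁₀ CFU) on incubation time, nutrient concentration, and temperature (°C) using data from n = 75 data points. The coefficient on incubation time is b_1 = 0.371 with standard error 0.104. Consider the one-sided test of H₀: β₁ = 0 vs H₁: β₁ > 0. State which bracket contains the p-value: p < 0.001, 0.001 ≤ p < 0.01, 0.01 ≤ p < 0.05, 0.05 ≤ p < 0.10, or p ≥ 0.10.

p < 0.001

t = 0.371 / 0.104 = 3.567.
df = n − k − 1 = 75 − 3 − 1 = 71.
One-sided p = P(T_{71} > t) ≈ 0.0003.
So p < 0.001.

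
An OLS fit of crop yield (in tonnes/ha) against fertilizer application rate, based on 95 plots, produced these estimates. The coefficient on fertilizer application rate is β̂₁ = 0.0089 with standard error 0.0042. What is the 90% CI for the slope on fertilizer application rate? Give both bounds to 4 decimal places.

df = n − 2 = 95 − 2 = 93.
t* = t_{0.05, 93} = 1.661404.
Margin = t* × SE = 1.661404 × 0.0042 = 0.006978.
CI: 0.0089 ± 0.006978 → (0.0019, 0.0159).
With 90% confidence, each one-unit increase in fertilizer application rate is associated with a change of between 0.0019 and 0.0159 tonnes/ha in crop yield.

(0.0019, 0.0159)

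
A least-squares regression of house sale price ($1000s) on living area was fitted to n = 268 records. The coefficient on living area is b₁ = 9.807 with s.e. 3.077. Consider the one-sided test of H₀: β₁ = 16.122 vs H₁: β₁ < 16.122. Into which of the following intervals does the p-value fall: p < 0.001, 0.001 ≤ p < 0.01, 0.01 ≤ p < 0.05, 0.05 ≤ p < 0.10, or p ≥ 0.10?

0.01 ≤ p < 0.05

t = (9.807 − 16.122) / 3.077 = -2.052.
df = n − 2 = 268 − 2 = 266.
One-sided p = P(T_{266} < t) ≈ 0.0206.
So 0.01 ≤ p < 0.05.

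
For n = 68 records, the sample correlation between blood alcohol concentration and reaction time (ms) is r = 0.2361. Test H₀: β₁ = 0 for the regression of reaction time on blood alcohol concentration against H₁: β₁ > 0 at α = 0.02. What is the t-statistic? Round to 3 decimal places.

t = 1.974

t = r·√(n − 2)/√(1 − r²) = 0.2361·√66/√0.944257 = 1.974.
df = n − 2 = 66.
One-sided p ≈ 0.0263, which is ≥ 0.02, so fail to reject H₀.
The data do not give significant evidence of a linear association between blood alcohol concentration and reaction time.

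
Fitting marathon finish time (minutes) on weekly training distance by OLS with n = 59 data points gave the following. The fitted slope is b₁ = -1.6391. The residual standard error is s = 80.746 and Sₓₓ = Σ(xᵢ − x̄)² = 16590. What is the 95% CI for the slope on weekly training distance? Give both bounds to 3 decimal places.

SE(b₁) = s/√Sₓₓ = 80.746/√16590 = 0.626899.
df = n − 2 = 57.
t* = t_{0.025, 57} = 2.002465.
Margin = t* × SE = 2.002465 × 0.626899 = 1.25534.
CI: -1.6391 ± 1.25534 → (-2.894, -0.384).
With 95% confidence, each one-unit increase in weekly training distance is associated with a change of between -2.894 and -0.384 minutes in marathon finish time.

(-2.894, -0.384)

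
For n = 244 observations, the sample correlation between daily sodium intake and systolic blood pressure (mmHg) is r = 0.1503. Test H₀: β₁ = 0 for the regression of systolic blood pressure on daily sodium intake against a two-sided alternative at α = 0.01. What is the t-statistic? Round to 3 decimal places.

t = 2.365

t = r·√(n − 2)/√(1 − r²) = 0.1503·√242/√0.97741 = 2.365.
df = n − 2 = 242.
Two-sided p ≈ 0.0188, which is ≥ 0.01, so fail to reject H₀.
The data do not give significant evidence of a linear association between daily sodium intake and systolic blood pressure.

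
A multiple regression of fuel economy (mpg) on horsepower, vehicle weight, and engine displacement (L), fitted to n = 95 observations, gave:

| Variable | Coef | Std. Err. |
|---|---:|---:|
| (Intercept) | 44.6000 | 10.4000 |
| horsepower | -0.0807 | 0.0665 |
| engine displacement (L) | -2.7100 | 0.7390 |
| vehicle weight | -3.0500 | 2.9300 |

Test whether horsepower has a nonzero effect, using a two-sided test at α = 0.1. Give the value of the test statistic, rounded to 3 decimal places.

Read off: b = -0.0807, SE = 0.0665 for horsepower.
H₀: β₁ = 0 vs H₁: β₁ ≠ 0.
t = -0.0807 / 0.0665 = -1.214.
df = n − k − 1 = 95 − 3 − 1 = 91.
Two-sided p ≈ 0.2281, which is ≥ 0.1, so fail to reject H₀.
The data do not give significant evidence of an association between horsepower and fuel economy, after adjusting for the other predictors.

t = -1.214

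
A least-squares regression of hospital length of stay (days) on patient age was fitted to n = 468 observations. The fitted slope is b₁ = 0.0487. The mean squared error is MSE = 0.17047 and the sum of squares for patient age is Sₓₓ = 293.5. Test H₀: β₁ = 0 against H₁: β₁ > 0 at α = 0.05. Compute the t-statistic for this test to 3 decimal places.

t = 2.021

SE(b₁) = √(MSE/Sₓₓ) = √(0.17047/293.5) = 0.0241002.
t = 0.0487 / 0.0241002 = 2.021.
df = n − 2 = 466.
One-sided p ≈ 0.0219, which is < 0.05, so reject H₀.
There is evidence that the true slope on patient age is positive.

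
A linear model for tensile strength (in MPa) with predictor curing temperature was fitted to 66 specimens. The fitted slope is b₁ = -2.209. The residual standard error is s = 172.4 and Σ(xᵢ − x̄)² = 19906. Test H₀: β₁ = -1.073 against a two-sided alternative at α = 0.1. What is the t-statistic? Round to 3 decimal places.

SE(b₁) = s/√Sₓₓ = 172.4/√19906 = 1.22193.
t = (-2.209 − (-1.073)) / 1.22193 = -0.930.
df = n − 2 = 64.
Two-sided p ≈ 0.3560, which is ≥ 0.1, so fail to reject H₀.
The data are consistent with a true slope of -1.073 MPa per unit of curing temperature.

t = -0.930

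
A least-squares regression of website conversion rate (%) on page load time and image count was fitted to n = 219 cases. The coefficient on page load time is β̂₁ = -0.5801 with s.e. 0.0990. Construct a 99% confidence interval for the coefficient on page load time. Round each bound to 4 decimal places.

(-0.8374, -0.3228)

df = n − k − 1 = 219 − 2 − 1 = 216.
t* = t_{0.005, 216} = 2.598782.
Margin = t* × SE = 2.598782 × 0.0990 = 0.257279.
CI: -0.5801 ± 0.257279 → (-0.8374, -0.3228).
With 99% confidence, each one-unit increase in page load time is associated with a change of between -0.8374 and -0.3228 % in website conversion rate, holding the other predictors fixed.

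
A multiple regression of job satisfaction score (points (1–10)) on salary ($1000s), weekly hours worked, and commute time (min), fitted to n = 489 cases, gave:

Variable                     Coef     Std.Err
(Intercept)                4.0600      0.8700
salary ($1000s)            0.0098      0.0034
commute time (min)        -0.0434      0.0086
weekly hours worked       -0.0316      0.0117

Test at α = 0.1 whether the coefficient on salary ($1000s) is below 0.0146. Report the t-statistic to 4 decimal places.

t = -1.4118

Read off: b = 0.0098, SE = 0.0034 for salary ($1000s).
H₀: β₁ = 0.0146 vs H₁: β₁ < 0.0146.
t = (0.0098 − 0.0146) / 0.0034 = -1.4118.
df = n − k − 1 = 489 − 3 − 1 = 485.
One-sided p ≈ 0.0793, which is < 0.1, so reject H₀.
There is evidence that the true slope on salary ($1000s) is below 0.0146 points (1–10) per unit, holding the other predictors fixed.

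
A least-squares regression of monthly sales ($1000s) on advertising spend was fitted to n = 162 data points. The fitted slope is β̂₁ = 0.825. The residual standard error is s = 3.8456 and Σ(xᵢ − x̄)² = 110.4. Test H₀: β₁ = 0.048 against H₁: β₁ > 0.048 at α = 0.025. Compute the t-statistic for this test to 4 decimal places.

t = 2.1230

SE(β̂₁) = s/√Sₓₓ = 3.8456/√110.4 = 0.365999.
t = (0.825 − 0.048) / 0.365999 = 2.1230.
df = n − 2 = 160.
One-sided p ≈ 0.0176, which is < 0.025, so reject H₀.
There is evidence that the true slope on advertising spend exceeds 0.048 $1000s per unit.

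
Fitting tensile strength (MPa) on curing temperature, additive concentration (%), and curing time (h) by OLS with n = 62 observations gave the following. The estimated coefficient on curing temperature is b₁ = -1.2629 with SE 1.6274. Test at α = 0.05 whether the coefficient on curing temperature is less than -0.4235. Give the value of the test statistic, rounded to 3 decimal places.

t = -0.516

H₀: β₁ = -0.4235 vs H₁: β₁ < -0.4235.
t = (b₁ − β₁⁰)/SE = (-1.2629 − (-0.4235)) / 1.6274 = -0.516.
df = n − k − 1 = 62 − 3 − 1 = 58.
One-sided p ≈ 0.3040, which is ≥ 0.05, so fail to reject H₀.
The data do not give significant evidence that the true slope on curing temperature is below -0.4235 MPa per unit, holding the other predictors fixed.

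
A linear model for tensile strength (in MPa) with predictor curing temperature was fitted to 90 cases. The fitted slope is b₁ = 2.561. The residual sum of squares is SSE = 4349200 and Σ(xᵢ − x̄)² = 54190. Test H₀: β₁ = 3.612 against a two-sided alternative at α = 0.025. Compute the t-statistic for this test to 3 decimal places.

MSE = SSE/(n − 2) = 4349200/88 = 49422.7.
SE(b₁) = √(MSE/Sₓₓ) = √(49422.7/54190) = 0.955001.
t = (2.561 − 3.612) / 0.955001 = -1.101.
df = n − 2 = 88.
Two-sided p ≈ 0.2741, which is ≥ 0.025, so fail to reject H₀.
The data are consistent with a true slope of 3.612 MPa per unit of curing temperature.

t = -1.101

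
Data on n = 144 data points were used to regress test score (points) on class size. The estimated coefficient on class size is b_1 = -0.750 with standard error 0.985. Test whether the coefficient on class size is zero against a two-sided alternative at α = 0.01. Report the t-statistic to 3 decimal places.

H₀: β₁ = 0 vs H₁: β₁ ≠ 0.
t = (b_1 − β₁⁰)/SE = -0.750 / 0.985 = -0.761.
df = n − 2 = 144 − 2 = 142.
Two-sided p ≈ 0.4477, which is ≥ 0.01, so fail to reject H₀.
The data do not give significant evidence of an association between class size and test score.

t = -0.761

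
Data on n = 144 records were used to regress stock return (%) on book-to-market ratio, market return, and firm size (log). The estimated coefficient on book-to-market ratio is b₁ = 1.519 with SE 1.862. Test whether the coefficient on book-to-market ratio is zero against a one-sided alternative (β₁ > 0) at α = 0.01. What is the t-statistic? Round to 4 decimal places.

t = 0.8158

H₀: β₁ = 0 vs H₁: β₁ > 0.
t = (b₁ − β₁⁰)/SE = 1.519 / 1.862 = 0.8158.
df = n − k − 1 = 144 − 3 − 1 = 140.
One-sided p ≈ 0.2080, which is ≥ 0.01, so fail to reject H₀.
The data do not give significant evidence that the true slope on book-to-market ratio is positive, holding the other predictors fixed.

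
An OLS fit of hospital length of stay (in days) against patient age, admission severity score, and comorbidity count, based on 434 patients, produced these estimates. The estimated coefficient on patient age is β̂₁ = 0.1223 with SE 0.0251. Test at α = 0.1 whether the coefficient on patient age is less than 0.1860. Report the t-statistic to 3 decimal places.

t = -2.538

H₀: β₁ = 0.1860 vs H₁: β₁ < 0.1860.
t = (β̂₁ − β₁⁰)/SE = (0.1223 − 0.1860) / 0.0251 = -2.538.
df = n − k − 1 = 434 − 3 − 1 = 430.
One-sided p ≈ 0.0058, which is < 0.1, so reject H₀.
There is evidence that the true slope on patient age is below 0.1860 days per unit, holding the other predictors fixed.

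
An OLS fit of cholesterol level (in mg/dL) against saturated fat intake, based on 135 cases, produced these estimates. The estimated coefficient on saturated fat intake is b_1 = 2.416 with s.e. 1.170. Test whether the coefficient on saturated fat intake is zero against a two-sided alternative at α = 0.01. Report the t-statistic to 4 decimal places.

H₀: β₁ = 0 vs H₁: β₁ ≠ 0.
t = (b_1 − β₁⁰)/SE = 2.416 / 1.170 = 2.0650.
df = n − 2 = 135 − 2 = 133.
Two-sided p ≈ 0.0409, which is ≥ 0.01, so fail to reject H₀.
The data do not give significant evidence of an association between saturated fat intake and cholesterol level.

t = 2.0650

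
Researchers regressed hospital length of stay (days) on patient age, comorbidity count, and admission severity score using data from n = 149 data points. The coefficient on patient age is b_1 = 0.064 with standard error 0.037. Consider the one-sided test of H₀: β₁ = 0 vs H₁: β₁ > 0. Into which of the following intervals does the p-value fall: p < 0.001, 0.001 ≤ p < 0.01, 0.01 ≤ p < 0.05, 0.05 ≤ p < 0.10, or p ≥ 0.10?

t = 0.064 / 0.037 = 1.730.
df = n − k − 1 = 149 − 3 − 1 = 145.
One-sided p = P(T_{145} > t) ≈ 0.0429.
So 0.01 ≤ p < 0.05.

0.01 ≤ p < 0.05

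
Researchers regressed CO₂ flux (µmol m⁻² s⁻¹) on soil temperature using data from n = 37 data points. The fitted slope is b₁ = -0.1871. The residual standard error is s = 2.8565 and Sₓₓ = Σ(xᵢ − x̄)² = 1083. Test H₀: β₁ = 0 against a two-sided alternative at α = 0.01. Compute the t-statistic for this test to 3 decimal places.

t = -2.156

SE(b₁) = s/√Sₓₓ = 2.8565/√1083 = 0.0868001.
t = -0.1871 / 0.0868001 = -2.156.
df = n − 2 = 35.
Two-sided p ≈ 0.0381, which is ≥ 0.01, so fail to reject H₀.
The data do not give significant evidence of an association between soil temperature and CO₂ flux.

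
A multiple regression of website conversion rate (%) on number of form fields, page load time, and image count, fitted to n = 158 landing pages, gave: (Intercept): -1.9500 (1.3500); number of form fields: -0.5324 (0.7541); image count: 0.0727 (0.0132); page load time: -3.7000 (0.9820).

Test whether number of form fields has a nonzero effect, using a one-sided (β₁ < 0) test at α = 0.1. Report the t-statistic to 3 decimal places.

Read off: b = -0.5324, SE = 0.7541 for number of form fields.
H₀: β₁ = 0 vs H₁: β₁ < 0.
t = -0.5324 / 0.7541 = -0.706.
df = n − k − 1 = 158 − 3 − 1 = 154.
One-sided p ≈ 0.2406, which is ≥ 0.1, so fail to reject H₀.
The data do not give significant evidence that the true slope on number of form fields is negative, holding the other predictors fixed.

t = -0.706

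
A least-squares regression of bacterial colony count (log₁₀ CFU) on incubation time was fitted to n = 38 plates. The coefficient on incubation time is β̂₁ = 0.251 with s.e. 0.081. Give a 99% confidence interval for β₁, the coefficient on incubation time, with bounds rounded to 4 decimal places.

(0.0307, 0.4713)

df = n − 2 = 38 − 2 = 36.
t* = t_{0.005, 36} = 2.719485.
Margin = t* × SE = 2.719485 × 0.081 = 0.220278.
CI: 0.251 ± 0.220278 → (0.0307, 0.4713).
With 99% confidence, each one-unit increase in incubation time is associated with a change of between 0.0307 and 0.4713 log₁₀ CFU in bacterial colony count.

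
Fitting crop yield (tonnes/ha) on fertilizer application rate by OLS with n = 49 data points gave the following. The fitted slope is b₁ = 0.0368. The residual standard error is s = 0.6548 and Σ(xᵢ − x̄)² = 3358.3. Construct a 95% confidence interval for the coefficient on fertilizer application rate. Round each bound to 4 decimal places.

SE(b₁) = s/√Sₓₓ = 0.6548/√3358.3 = 0.0112992.
df = n − 2 = 47.
t* = t_{0.025, 47} = 2.011741.
Margin = t* × SE = 2.011741 × 0.0112992 = 0.022731.
CI: 0.0368 ± 0.022731 → (0.0141, 0.0595).
With 95% confidence, each one-unit increase in fertilizer application rate is associated with a change of between 0.0141 and 0.0595 tonnes/ha in crop yield.

(0.0141, 0.0595)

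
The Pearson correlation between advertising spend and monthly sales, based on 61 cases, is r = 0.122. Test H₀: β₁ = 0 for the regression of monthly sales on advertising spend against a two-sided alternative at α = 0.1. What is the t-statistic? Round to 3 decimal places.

t = 0.944

t = r·√(n − 2)/√(1 − r²) = 0.122·√59/√0.985116 = 0.944.
df = n − 2 = 59.
Two-sided p ≈ 0.3489, which is ≥ 0.1, so fail to reject H₀.
The data do not give significant evidence of a linear association between advertising spend and monthly sales.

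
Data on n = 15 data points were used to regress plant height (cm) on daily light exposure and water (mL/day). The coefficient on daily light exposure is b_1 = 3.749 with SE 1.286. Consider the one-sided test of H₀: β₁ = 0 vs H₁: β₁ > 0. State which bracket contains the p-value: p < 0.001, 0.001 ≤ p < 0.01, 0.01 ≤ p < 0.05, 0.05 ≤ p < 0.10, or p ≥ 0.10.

t = 3.749 / 1.286 = 2.915.
df = n − k − 1 = 15 − 2 − 1 = 12.
One-sided p = P(T_{12} > t) ≈ 0.0065.
So 0.001 ≤ p < 0.01.

0.001 ≤ p < 0.01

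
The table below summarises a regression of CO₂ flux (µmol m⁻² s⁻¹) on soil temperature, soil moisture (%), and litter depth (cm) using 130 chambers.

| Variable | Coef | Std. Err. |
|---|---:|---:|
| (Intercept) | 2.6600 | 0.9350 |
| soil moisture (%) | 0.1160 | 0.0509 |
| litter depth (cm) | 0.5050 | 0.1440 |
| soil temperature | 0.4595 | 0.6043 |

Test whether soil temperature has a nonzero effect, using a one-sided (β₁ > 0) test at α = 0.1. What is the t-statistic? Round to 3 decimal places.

Read off: b = 0.4595, SE = 0.6043 for soil temperature.
H₀: β₁ = 0 vs H₁: β₁ > 0.
t = 0.4595 / 0.6043 = 0.760.
df = n − k − 1 = 130 − 3 − 1 = 126.
One-sided p ≈ 0.2242, which is ≥ 0.1, so fail to reject H₀.
The data do not give significant evidence that the true slope on soil temperature is positive, holding the other predictors fixed.

t = 0.760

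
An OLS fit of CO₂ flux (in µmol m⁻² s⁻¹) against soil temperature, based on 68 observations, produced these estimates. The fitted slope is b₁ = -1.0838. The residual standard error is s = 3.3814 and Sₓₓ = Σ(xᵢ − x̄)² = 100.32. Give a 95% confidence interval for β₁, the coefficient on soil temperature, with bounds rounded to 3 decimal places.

SE(b₁) = s/√Sₓₓ = 3.3814/√100.32 = 0.3376.
df = n − 2 = 66.
t* = t_{0.025, 66} = 1.996564.
Margin = t* × SE = 1.996564 × 0.3376 = 0.67404.
CI: -1.0838 ± 0.67404 → (-1.758, -0.410).
With 95% confidence, each one-unit increase in soil temperature is associated with a change of between -1.758 and -0.410 µmol m⁻² s⁻¹ in CO₂ flux.

(-1.758, -0.410)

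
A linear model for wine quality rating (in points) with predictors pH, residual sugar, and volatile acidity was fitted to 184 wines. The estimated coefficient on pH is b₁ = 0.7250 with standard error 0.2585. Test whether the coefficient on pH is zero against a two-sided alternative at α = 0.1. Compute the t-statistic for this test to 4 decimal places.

t = 2.8046

H₀: β₁ = 0 vs H₁: β₁ ≠ 0.
t = (b₁ − β₁⁰)/SE = 0.7250 / 0.2585 = 2.8046.
df = n − k − 1 = 184 − 3 − 1 = 180.
Two-sided p ≈ 0.0056, which is < 0.1, so reject H₀.
There is evidence that pH is associated with wine quality rating, holding the other predictors fixed.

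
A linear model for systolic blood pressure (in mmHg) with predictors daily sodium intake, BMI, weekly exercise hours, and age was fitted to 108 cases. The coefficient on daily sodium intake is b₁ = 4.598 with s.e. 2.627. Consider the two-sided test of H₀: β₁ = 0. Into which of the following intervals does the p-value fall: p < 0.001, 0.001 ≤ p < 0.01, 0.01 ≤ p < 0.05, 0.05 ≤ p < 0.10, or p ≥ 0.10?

0.05 ≤ p < 0.10

t = 4.598 / 2.627 = 1.750.
df = n − k − 1 = 108 − 4 − 1 = 103.
Two-sided p = 2·P(T_{103} > |t|) ≈ 0.0830.
So 0.05 ≤ p < 0.10.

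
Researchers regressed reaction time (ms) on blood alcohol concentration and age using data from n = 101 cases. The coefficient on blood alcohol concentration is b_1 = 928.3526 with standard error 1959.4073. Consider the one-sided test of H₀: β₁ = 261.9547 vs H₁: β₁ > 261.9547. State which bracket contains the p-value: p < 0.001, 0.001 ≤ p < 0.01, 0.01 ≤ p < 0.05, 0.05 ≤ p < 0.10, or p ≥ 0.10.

t = (928.3526 − 261.9547) / 1959.4073 = 0.340.
df = n − k − 1 = 101 − 2 − 1 = 98.
One-sided p = P(T_{98} > t) ≈ 0.3673.
So p ≥ 0.10.

p ≥ 0.10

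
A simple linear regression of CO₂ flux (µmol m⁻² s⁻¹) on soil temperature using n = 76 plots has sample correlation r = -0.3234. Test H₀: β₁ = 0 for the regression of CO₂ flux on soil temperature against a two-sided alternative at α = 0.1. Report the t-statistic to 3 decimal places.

t = r·√(n − 2)/√(1 − r²) = -0.3234·√74/√0.895412 = -2.940.
df = n − 2 = 74.
Two-sided p ≈ 0.0044, which is < 0.1, so reject H₀.
There is evidence of a linear association between soil temperature and CO₂ flux.

t = -2.940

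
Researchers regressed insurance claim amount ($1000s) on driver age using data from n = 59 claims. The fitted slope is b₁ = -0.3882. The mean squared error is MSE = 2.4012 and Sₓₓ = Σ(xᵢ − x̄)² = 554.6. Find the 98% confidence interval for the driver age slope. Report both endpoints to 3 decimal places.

SE(b₁) = √(MSE/Sₓₓ) = √(2.4012/554.6) = 0.0657997.
df = n − 2 = 57.
t* = t_{0.01, 57} = 2.393568.
Margin = t* × SE = 2.393568 × 0.0657997 = 0.15750.
CI: -0.3882 ± 0.15750 → (-0.546, -0.231).
With 98% confidence, each one-unit increase in driver age is associated with a change of between -0.546 and -0.231 $1000s in insurance claim amount.

(-0.546, -0.231)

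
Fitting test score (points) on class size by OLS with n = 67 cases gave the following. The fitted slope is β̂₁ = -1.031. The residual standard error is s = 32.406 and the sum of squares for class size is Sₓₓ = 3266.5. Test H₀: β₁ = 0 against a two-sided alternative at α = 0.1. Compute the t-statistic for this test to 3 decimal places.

SE(β̂₁) = s/√Sₓₓ = 32.406/√3266.5 = 0.567001.
t = -1.031 / 0.567001 = -1.818.
df = n − 2 = 65.
Two-sided p ≈ 0.0736, which is < 0.1, so reject H₀.
There is evidence that class size is associated with test score.

t = -1.818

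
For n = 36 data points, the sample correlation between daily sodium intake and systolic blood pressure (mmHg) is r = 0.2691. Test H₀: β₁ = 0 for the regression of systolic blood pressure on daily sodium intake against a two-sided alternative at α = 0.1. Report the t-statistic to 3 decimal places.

t = r·√(n − 2)/√(1 − r²) = 0.2691·√34/√0.927585 = 1.629.
df = n − 2 = 34.
Two-sided p ≈ 0.1125, which is ≥ 0.1, so fail to reject H₀.
The data do not give significant evidence of a linear association between daily sodium intake and systolic blood pressure.

t = 1.629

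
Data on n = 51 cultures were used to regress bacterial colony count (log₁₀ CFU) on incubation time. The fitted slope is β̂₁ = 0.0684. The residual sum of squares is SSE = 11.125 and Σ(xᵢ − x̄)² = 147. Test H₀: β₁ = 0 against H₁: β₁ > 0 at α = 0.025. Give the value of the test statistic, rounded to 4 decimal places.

MSE = SSE/(n − 2) = 11.125/49 = 0.227041.
SE(β̂₁) = √(MSE/Sₓₓ) = √(0.227041/147) = 0.0393001.
t = 0.0684 / 0.0393001 = 1.7405.
df = n − 2 = 49.
One-sided p ≈ 0.0440, which is ≥ 0.025, so fail to reject H₀.
The data do not give significant evidence that the true slope on incubation time is positive.

t = 1.7405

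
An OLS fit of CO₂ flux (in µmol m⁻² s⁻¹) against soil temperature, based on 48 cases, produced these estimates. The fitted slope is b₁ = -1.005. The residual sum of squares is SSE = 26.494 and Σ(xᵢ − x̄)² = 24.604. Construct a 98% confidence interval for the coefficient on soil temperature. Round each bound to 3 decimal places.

MSE = SSE/(n − 2) = 26.494/46 = 0.575957.
SE(b₁) = √(MSE/Sₓₓ) = √(0.575957/24.604) = 0.153.
df = n − 2 = 46.
t* = t_{0.01, 46} = 2.410188.
Margin = t* × SE = 2.410188 × 0.153 = 0.36876.
CI: -1.005 ± 0.36876 → (-1.374, -0.636).
With 98% confidence, each one-unit increase in soil temperature is associated with a change of between -1.374 and -0.636 µmol m⁻² s⁻¹ in CO₂ flux.

(-1.374, -0.636)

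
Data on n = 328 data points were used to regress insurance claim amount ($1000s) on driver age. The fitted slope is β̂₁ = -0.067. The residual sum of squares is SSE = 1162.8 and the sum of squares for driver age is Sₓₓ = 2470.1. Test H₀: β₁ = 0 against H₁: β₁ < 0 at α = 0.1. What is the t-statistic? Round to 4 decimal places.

t = -1.7631

MSE = SSE/(n − 2) = 1162.8/326 = 3.56687.
SE(β̂₁) = √(MSE/Sₓₓ) = √(3.56687/2470.1) = 0.0380002.
t = -0.067 / 0.0380002 = -1.7631.
df = n − 2 = 326.
One-sided p ≈ 0.0394, which is < 0.1, so reject H₀.
There is evidence that the true slope on driver age is negative.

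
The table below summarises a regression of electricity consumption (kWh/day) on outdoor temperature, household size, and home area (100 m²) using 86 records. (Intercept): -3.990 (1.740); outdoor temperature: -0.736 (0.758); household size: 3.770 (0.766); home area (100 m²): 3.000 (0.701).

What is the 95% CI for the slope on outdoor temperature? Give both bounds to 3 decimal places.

Read off: b = -0.736, SE = 0.758 for outdoor temperature.
df = n − k − 1 = 86 − 3 − 1 = 82.
t* = t_{0.025, 82} = 1.989319.
Margin = t* × SE = 1.989319 × 0.758 = 1.50790.
CI: -0.736 ± 1.50790 → (-2.244, 0.772).

(-2.244, 0.772)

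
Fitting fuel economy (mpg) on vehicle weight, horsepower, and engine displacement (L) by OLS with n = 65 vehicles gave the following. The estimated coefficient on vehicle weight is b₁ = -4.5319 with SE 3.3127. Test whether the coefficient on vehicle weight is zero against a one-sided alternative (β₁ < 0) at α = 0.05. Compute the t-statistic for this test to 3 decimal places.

t = -1.368

H₀: β₁ = 0 vs H₁: β₁ < 0.
t = (b₁ − β₁⁰)/SE = -4.5319 / 3.3127 = -1.368.
df = n − k − 1 = 65 − 3 − 1 = 61.
One-sided p ≈ 0.0882, which is ≥ 0.05, so fail to reject H₀.
The data do not give significant evidence that the true slope on vehicle weight is negative, holding the other predictors fixed.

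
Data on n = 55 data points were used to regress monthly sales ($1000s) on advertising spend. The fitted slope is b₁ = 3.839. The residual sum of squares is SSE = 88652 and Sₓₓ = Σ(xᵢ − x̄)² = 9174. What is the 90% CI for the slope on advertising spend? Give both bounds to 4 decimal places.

MSE = SSE/(n − 2) = 88652/53 = 1672.68.
SE(b₁) = √(MSE/Sₓₓ) = √(1672.68/9174) = 0.426999.
df = n − 2 = 53.
t* = t_{0.05, 53} = 1.674116.
Margin = t* × SE = 1.674116 × 0.426999 = 0.714846.
CI: 3.839 ± 0.714846 → (3.1242, 4.5538).
With 90% confidence, each one-unit increase in advertising spend is associated with a change of between 3.1242 and 4.5538 $1000s in monthly sales.

(3.1242, 4.5538)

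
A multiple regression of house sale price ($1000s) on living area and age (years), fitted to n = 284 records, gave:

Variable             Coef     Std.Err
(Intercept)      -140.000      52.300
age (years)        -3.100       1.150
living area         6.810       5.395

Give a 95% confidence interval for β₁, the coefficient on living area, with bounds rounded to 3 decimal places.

Read off: b = 6.810, SE = 5.395 for living area.
df = n − k − 1 = 284 − 2 − 1 = 281.
t* = t_{0.025, 281} = 1.968442.
Margin = t* × SE = 1.968442 × 5.395 = 10.61975.
CI: 6.810 ± 10.61975 → (-3.810, 17.430).

(-3.810, 17.430)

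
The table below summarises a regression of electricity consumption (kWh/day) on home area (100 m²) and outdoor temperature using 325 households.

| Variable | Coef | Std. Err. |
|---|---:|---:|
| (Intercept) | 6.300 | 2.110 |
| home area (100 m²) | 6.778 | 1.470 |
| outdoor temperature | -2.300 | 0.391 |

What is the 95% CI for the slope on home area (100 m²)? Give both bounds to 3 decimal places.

Read off: b = 6.778, SE = 1.470 for home area (100 m²).
df = n − k − 1 = 325 − 2 − 1 = 322.
t* = t_{0.025, 322} = 1.967359.
Margin = t* × SE = 1.967359 × 1.470 = 2.89202.
CI: 6.778 ± 2.89202 → (3.886, 9.670).

(3.886, 9.670)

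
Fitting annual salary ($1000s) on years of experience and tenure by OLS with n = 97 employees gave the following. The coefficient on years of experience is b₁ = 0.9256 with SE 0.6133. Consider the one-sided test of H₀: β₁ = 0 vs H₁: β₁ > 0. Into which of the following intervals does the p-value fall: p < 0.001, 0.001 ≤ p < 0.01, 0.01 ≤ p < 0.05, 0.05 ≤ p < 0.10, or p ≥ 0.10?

0.05 ≤ p < 0.10

t = 0.9256 / 0.6133 = 1.509.
df = n − k − 1 = 97 − 2 − 1 = 94.
One-sided p = P(T_{94} > t) ≈ 0.0673.
So 0.05 ≤ p < 0.10.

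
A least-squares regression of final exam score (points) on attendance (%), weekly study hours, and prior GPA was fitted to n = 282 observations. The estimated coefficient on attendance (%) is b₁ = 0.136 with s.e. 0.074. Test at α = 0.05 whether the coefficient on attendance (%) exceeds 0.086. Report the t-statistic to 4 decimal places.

t = 0.6757

H₀: β₁ = 0.086 vs H₁: β₁ > 0.086.
t = (b₁ − β₁⁰)/SE = (0.136 − 0.086) / 0.074 = 0.6757.
df = n − k − 1 = 282 − 3 − 1 = 278.
One-sided p ≈ 0.2499, which is ≥ 0.05, so fail to reject H₀.
The data do not give significant evidence that the true slope on attendance (%) exceeds 0.086 points per unit, holding the other predictors fixed.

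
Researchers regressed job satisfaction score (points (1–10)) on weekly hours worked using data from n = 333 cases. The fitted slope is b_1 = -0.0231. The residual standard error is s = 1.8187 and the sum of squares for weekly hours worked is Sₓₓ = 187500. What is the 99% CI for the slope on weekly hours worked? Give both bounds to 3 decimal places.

SE(b_1) = s/√Sₓₓ = 1.8187/√187500 = 0.00420011.
df = n − 2 = 331.
t* = t_{0.005, 331} = 2.590764.
Margin = t* × SE = 2.590764 × 0.00420011 = 0.01088.
CI: -0.0231 ± 0.01088 → (-0.034, -0.012).
With 99% confidence, each one-unit increase in weekly hours worked is associated with a change of between -0.034 and -0.012 points (1–10) in job satisfaction score.

(-0.034, -0.012)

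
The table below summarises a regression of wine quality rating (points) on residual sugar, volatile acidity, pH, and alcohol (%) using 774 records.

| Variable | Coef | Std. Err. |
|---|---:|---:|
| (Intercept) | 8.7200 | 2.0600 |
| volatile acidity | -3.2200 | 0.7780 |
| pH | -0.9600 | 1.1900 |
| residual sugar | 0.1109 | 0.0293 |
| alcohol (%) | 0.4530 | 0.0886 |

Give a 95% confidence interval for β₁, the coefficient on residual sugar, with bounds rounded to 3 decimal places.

(0.053, 0.168)

Read off: b = 0.1109, SE = 0.0293 for residual sugar.
df = n − k − 1 = 774 − 4 − 1 = 769.
t* = t_{0.025, 769} = 1.963054.
Margin = t* × SE = 1.963054 × 0.0293 = 0.05752.
CI: 0.1109 ± 0.05752 → (0.053, 0.168).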